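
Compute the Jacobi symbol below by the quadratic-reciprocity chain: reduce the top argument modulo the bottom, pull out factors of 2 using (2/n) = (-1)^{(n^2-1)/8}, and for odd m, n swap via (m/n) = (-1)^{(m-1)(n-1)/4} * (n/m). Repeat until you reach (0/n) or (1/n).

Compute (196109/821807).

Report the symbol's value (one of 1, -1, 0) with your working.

reciprocity: (196109/821807) = +1·(821807/196109) since 196109 mod 4 = 1, 821807 mod 4 = 3; sign now +1
(821807/196109) = (37371/196109)   [reduce mod 196109]
reciprocity: (37371/196109) = +1·(196109/37371) since 37371 mod 4 = 3, 196109 mod 4 = 1; sign now +1
(196109/37371) = (9254/37371)   [reduce mod 37371]
9254 = 2^1·4627; (2/37371) = -1 since 37371 mod 8 = 3, so (9254/37371) = (-1)^1·(4627/37371); sign now -1
reciprocity: (4627/37371) = -1·(37371/4627) since 4627 mod 4 = 3, 37371 mod 4 = 3; sign now +1
(37371/4627) = (355/4627)   [reduce mod 4627]
reciprocity: (355/4627) = -1·(4627/355) since 355 mod 4 = 3, 4627 mod 4 = 3; sign now -1
(4627/355) = (12/355)   [reduce mod 355]
12 = 2^2·3; (2/355) = -1 since 355 mod 8 = 3, so (12/355) = (-1)^2·(3/355); sign now -1
reciprocity: (3/355) = -1·(355/3) since 3 mod 4 = 3, 355 mod 4 = 3; sign now +1
(355/3) = (1/3)   [reduce mod 3]
(1/3) = 1; final value = sign = +1

1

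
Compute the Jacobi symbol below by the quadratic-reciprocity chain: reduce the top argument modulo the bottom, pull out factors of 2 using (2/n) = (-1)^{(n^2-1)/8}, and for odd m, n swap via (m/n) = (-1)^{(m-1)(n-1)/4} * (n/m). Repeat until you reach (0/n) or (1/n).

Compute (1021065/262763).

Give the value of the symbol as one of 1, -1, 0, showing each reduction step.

(1021065/262763) = (232776/262763)   [reduce mod 262763]
232776 = 2^3·29097; (2/262763) = -1 since 262763 mod 8 = 3, so (232776/262763) = (-1)^3·(29097/262763); sign now -1
reciprocity: (29097/262763) = +1·(262763/29097) since 29097 mod 4 = 1, 262763 mod 4 = 3; sign now -1
(262763/29097) = (890/29097)   [reduce mod 29097]
890 = 2^1·445; (2/29097) = +1 since 29097 mod 8 = 1, so (890/29097) = (+1)^1·(445/29097); sign now -1
reciprocity: (445/29097) = +1·(29097/445) since 445 mod 4 = 1, 29097 mod 4 = 1; sign now -1
(29097/445) = (172/445)   [reduce mod 445]
172 = 2^2·43; (2/445) = -1 since 445 mod 8 = 5, so (172/445) = (-1)^2·(43/445); sign now -1
reciprocity: (43/445) = +1·(445/43) since 43 mod 4 = 3, 445 mod 4 = 1; sign now -1
(445/43) = (15/43)   [reduce mod 43]
reciprocity: (15/43) = -1·(43/15) since 15 mod 4 = 3, 43 mod 4 = 3; sign now +1
(43/15) = (13/15)   [reduce mod 15]
reciprocity: (13/15) = +1·(15/13) since 13 mod 4 = 1, 15 mod 4 = 3; sign now +1
(15/13) = (2/13)   [reduce mod 13]
2 = 2^1·1; (2/13) = -1 since 13 mod 8 = 5, so (2/13) = (-1)^1·(1/13); sign now -1
(1/13) = 1; final value = sign = -1

-1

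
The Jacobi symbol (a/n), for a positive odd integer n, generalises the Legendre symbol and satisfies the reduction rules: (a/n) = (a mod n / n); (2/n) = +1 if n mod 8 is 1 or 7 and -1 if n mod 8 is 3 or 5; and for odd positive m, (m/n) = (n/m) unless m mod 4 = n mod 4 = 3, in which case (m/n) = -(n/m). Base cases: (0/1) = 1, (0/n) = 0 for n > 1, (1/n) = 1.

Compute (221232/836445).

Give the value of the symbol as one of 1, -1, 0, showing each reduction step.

0

factor out 2^4: 221232 = 2^4·13827; with 836445 mod 8 = 5, (2/836445) = -1; sign now +1; continue with (13827/836445)
flip (13827/836445) -> (836445/13827): both odd, 13827 mod 4 = 3, 836445 mod 4 = 1, so the flip contributes +1; sign now +1
(836445/13827): 836445 mod 13827 = 6825, so (836445/13827) = (6825/13827)
flip (6825/13827) -> (13827/6825): both odd, 6825 mod 4 = 1, 13827 mod 4 = 3, so the flip contributes +1; sign now +1
(13827/6825): 13827 mod 6825 = 177, so (13827/6825) = (177/6825)
flip (177/6825) -> (6825/177): both odd, 177 mod 4 = 1, 6825 mod 4 = 1, so the flip contributes +1; sign now +1
(6825/177): 6825 mod 177 = 99, so (6825/177) = (99/177)
flip (99/177) -> (177/99): both odd, 99 mod 4 = 3, 177 mod 4 = 1, so the flip contributes +1; sign now +1
(177/99): 177 mod 99 = 78, so (177/99) = (78/99)
factor out 2^1: 78 = 2^1·39; with 99 mod 8 = 3, (2/99) = -1; sign now -1; continue with (39/99)
flip (39/99) -> (99/39): both odd, 39 mod 4 = 3, 99 mod 4 = 3, so the flip contributes -1; sign now +1
(99/39): 99 mod 39 = 21, so (99/39) = (21/39)
flip (21/39) -> (39/21): both odd, 21 mod 4 = 1, 39 mod 4 = 3, so the flip contributes +1; sign now +1
(39/21): 39 mod 21 = 18, so (39/21) = (18/21)
factor out 2^1: 18 = 2^1·9; with 21 mod 8 = 5, (2/21) = -1; sign now -1; continue with (9/21)
flip (9/21) -> (21/9): both odd, 9 mod 4 = 1, 21 mod 4 = 1, so the flip contributes +1; sign now -1
(21/9): 21 mod 9 = 3, so (21/9) = (3/9)
flip (3/9) -> (9/3): both odd, 3 mod 4 = 3, 9 mod 4 = 1, so the flip contributes +1; sign now -1
(9/3): 9 mod 3 = 0, so (9/3) = (0/3)
reached (0/3); gcd(a, n) > 1, so (0/3) = 0 and the symbol is 0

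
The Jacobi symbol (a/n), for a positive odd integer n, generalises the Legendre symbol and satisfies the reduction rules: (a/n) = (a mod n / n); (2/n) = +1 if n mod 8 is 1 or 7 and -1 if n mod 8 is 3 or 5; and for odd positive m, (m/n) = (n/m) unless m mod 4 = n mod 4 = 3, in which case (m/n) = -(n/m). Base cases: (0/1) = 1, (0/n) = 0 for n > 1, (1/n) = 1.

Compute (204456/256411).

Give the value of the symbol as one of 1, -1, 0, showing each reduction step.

factor out 2^3: 204456 = 2^3·25557; with 256411 mod 8 = 3, (2/256411) = -1; sign now -1; continue with (25557/256411)
flip (25557/256411) -> (256411/25557): both odd, 25557 mod 4 = 1, 256411 mod 4 = 3, so the flip contributes +1; sign now -1
(256411/25557): 256411 mod 25557 = 841, so (256411/25557) = (841/25557)
flip (841/25557) -> (25557/841): both odd, 841 mod 4 = 1, 25557 mod 4 = 1, so the flip contributes +1; sign now -1
(25557/841): 25557 mod 841 = 327, so (25557/841) = (327/841)
flip (327/841) -> (841/327): both odd, 327 mod 4 = 3, 841 mod 4 = 1, so the flip contributes +1; sign now -1
(841/327): 841 mod 327 = 187, so (841/327) = (187/327)
flip (187/327) -> (327/187): both odd, 187 mod 4 = 3, 327 mod 4 = 3, so the flip contributes -1; sign now +1
(327/187): 327 mod 187 = 140, so (327/187) = (140/187)
factor out 2^2: 140 = 2^2·35; with 187 mod 8 = 3, (2/187) = -1; sign now +1; continue with (35/187)
flip (35/187) -> (187/35): both odd, 35 mod 4 = 3, 187 mod 4 = 3, so the flip contributes -1; sign now -1
(187/35): 187 mod 35 = 12, so (187/35) = (12/35)
factor out 2^2: 12 = 2^2·3; with 35 mod 8 = 3, (2/35) = -1; sign now -1; continue with (3/35)
flip (3/35) -> (35/3): both odd, 3 mod 4 = 3, 35 mod 4 = 3, so the flip contributes -1; sign now +1
(35/3): 35 mod 3 = 2, so (35/3) = (2/3)
factor out 2^1: 2 = 2^1·1; with 3 mod 8 = 3, (2/3) = -1; sign now -1; continue with (1/3)
reached (1/3) = 1, so the symbol is -1

-1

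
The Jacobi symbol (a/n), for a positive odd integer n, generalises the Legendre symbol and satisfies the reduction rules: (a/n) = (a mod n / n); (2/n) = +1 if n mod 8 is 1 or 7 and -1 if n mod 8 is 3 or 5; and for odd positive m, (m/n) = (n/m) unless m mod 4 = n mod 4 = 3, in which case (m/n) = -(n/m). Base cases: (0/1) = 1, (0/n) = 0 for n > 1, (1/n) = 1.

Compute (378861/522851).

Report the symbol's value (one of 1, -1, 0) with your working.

reciprocity: (378861/522851) = +1·(522851/378861) since 378861 mod 4 = 1, 522851 mod 4 = 3; sign now +1
(522851/378861) = (143990/378861)   [reduce mod 378861]
143990 = 2^1·71995; (2/378861) = -1 since 378861 mod 8 = 5, so (143990/378861) = (-1)^1·(71995/378861); sign now -1
reciprocity: (71995/378861) = +1·(378861/71995) since 71995 mod 4 = 3, 378861 mod 4 = 1; sign now -1
(378861/71995) = (18886/71995)   [reduce mod 71995]
18886 = 2^1·9443; (2/71995) = -1 since 71995 mod 8 = 3, so (18886/71995) = (-1)^1·(9443/71995); sign now +1
reciprocity: (9443/71995) = -1·(71995/9443) since 9443 mod 4 = 3, 71995 mod 4 = 3; sign now -1
(71995/9443) = (5894/9443)   [reduce mod 9443]
5894 = 2^1·2947; (2/9443) = -1 since 9443 mod 8 = 3, so (5894/9443) = (-1)^1·(2947/9443); sign now +1
reciprocity: (2947/9443) = -1·(9443/2947) since 2947 mod 4 = 3, 9443 mod 4 = 3; sign now -1
(9443/2947) = (602/2947)   [reduce mod 2947]
602 = 2^1·301; (2/2947) = -1 since 2947 mod 8 = 3, so (602/2947) = (-1)^1·(301/2947); sign now +1
reciprocity: (301/2947) = +1·(2947/301) since 301 mod 4 = 1, 2947 mod 4 = 3; sign now +1
(2947/301) = (238/301)   [reduce mod 301]
238 = 2^1·119; (2/301) = -1 since 301 mod 8 = 5, so (238/301) = (-1)^1·(119/301); sign now -1
reciprocity: (119/301) = +1·(301/119) since 119 mod 4 = 3, 301 mod 4 = 1; sign now -1
(301/119) = (63/119)   [reduce mod 119]
reciprocity: (63/119) = -1·(119/63) since 63 mod 4 = 3, 119 mod 4 = 3; sign now +1
(119/63) = (56/63)   [reduce mod 63]
56 = 2^3·7; (2/63) = +1 since 63 mod 8 = 7, so (56/63) = (+1)^3·(7/63); sign now +1
reciprocity: (7/63) = -1·(63/7) since 7 mod 4 = 3, 63 mod 4 = 3; sign now -1
(63/7) = (0/7)   [reduce mod 7]
(0/7) = 0   [gcd(a, n) > 1]; final value = 0

0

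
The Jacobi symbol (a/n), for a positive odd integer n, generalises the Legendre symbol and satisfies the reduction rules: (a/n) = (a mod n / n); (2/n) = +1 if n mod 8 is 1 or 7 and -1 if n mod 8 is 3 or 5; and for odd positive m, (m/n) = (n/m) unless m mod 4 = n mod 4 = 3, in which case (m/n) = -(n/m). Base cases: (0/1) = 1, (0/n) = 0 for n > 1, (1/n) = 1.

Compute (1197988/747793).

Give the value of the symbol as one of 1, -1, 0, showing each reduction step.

-1

(1197988/747793): 1197988 mod 747793 = 450195, so (1197988/747793) = (450195/747793)
flip (450195/747793) -> (747793/450195): both odd, 450195 mod 4 = 3, 747793 mod 4 = 1, so the flip contributes +1; sign now +1
(747793/450195): 747793 mod 450195 = 297598, so (747793/450195) = (297598/450195)
factor out 2^1: 297598 = 2^1·148799; with 450195 mod 8 = 3, (2/450195) = -1; sign now -1; continue with (148799/450195)
flip (148799/450195) -> (450195/148799): both odd, 148799 mod 4 = 3, 450195 mod 4 = 3, so the flip contributes -1; sign now +1
(450195/148799): 450195 mod 148799 = 3798, so (450195/148799) = (3798/148799)
factor out 2^1: 3798 = 2^1·1899; with 148799 mod 8 = 7, (2/148799) = +1; sign now +1; continue with (1899/148799)
flip (1899/148799) -> (148799/1899): both odd, 1899 mod 4 = 3, 148799 mod 4 = 3, so the flip contributes -1; sign now -1
(148799/1899): 148799 mod 1899 = 677, so (148799/1899) = (677/1899)
flip (677/1899) -> (1899/677): both odd, 677 mod 4 = 1, 1899 mod 4 = 3, so the flip contributes +1; sign now -1
(1899/677): 1899 mod 677 = 545, so (1899/677) = (545/677)
flip (545/677) -> (677/545): both odd, 545 mod 4 = 1, 677 mod 4 = 1, so the flip contributes +1; sign now -1
(677/545): 677 mod 545 = 132, so (677/545) = (132/545)
factor out 2^2: 132 = 2^2·33; with 545 mod 8 = 1, (2/545) = +1; sign now -1; continue with (33/545)
flip (33/545) -> (545/33): both odd, 33 mod 4 = 1, 545 mod 4 = 1, so the flip contributes +1; sign now -1
(545/33): 545 mod 33 = 17, so (545/33) = (17/33)
flip (17/33) -> (33/17): both odd, 17 mod 4 = 1, 33 mod 4 = 1, so the flip contributes +1; sign now -1
(33/17): 33 mod 17 = 16, so (33/17) = (16/17)
factor out 2^4: 16 = 2^4·1; with 17 mod 8 = 1, (2/17) = +1; sign now -1; continue with (1/17)
reached (1/17) = 1, so the symbol is -1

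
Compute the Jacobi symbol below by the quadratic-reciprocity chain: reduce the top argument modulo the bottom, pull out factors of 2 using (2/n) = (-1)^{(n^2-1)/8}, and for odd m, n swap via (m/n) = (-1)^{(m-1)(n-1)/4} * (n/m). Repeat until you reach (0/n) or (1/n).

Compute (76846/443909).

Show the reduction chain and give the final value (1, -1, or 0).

76846 = 2^1·38423; (2/443909) = -1 since 443909 mod 8 = 5, so (76846/443909) = (-1)^1·(38423/443909); sign now -1
reciprocity: (38423/443909) = +1·(443909/38423) since 38423 mod 4 = 3, 443909 mod 4 = 1; sign now -1
(443909/38423) = (21256/38423)   [reduce mod 38423]
21256 = 2^3·2657; (2/38423) = +1 since 38423 mod 8 = 7, so (21256/38423) = (+1)^3·(2657/38423); sign now -1
reciprocity: (2657/38423) = +1·(38423/2657) since 2657 mod 4 = 1, 38423 mod 4 = 3; sign now -1
(38423/2657) = (1225/2657)   [reduce mod 2657]
reciprocity: (1225/2657) = +1·(2657/1225) since 1225 mod 4 = 1, 2657 mod 4 = 1; sign now -1
(2657/1225) = (207/1225)   [reduce mod 1225]
reciprocity: (207/1225) = +1·(1225/207) since 207 mod 4 = 3, 1225 mod 4 = 1; sign now -1
(1225/207) = (190/207)   [reduce mod 207]
190 = 2^1·95; (2/207) = +1 since 207 mod 8 = 7, so (190/207) = (+1)^1·(95/207); sign now -1
reciprocity: (95/207) = -1·(207/95) since 95 mod 4 = 3, 207 mod 4 = 3; sign now +1
(207/95) = (17/95)   [reduce mod 95]
reciprocity: (17/95) = +1·(95/17) since 17 mod 4 = 1, 95 mod 4 = 3; sign now +1
(95/17) = (10/17)   [reduce mod 17]
10 = 2^1·5; (2/17) = +1 since 17 mod 8 = 1, so (10/17) = (+1)^1·(5/17); sign now +1
reciprocity: (5/17) = +1·(17/5) since 5 mod 4 = 1, 17 mod 4 = 1; sign now +1
(17/5) = (2/5)   [reduce mod 5]
2 = 2^1·1; (2/5) = -1 since 5 mod 8 = 5, so (2/5) = (-1)^1·(1/5); sign now -1
(1/5) = 1; final value = sign = -1

-1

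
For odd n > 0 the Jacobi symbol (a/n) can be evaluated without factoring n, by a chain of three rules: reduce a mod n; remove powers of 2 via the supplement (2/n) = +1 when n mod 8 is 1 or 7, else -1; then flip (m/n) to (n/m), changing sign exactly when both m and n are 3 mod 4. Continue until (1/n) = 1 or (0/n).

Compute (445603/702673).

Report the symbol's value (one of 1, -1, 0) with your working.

flip (445603/702673) -> (702673/445603): both odd, 445603 mod 4 = 3, 702673 mod 4 = 1, so the flip contributes +1; sign now +1
(702673/445603): 702673 mod 445603 = 257070, so (702673/445603) = (257070/445603)
factor out 2^1: 257070 = 2^1·128535; with 445603 mod 8 = 3, (2/445603) = -1; sign now -1; continue with (128535/445603)
flip (128535/445603) -> (445603/128535): both odd, 128535 mod 4 = 3, 445603 mod 4 = 3, so the flip contributes -1; sign now +1
(445603/128535): 445603 mod 128535 = 59998, so (445603/128535) = (59998/128535)
factor out 2^1: 59998 = 2^1·29999; with 128535 mod 8 = 7, (2/128535) = +1; sign now +1; continue with (29999/128535)
flip (29999/128535) -> (128535/29999): both odd, 29999 mod 4 = 3, 128535 mod 4 = 3, so the flip contributes -1; sign now -1
(128535/29999): 128535 mod 29999 = 8539, so (128535/29999) = (8539/29999)
flip (8539/29999) -> (29999/8539): both odd, 8539 mod 4 = 3, 29999 mod 4 = 3, so the flip contributes -1; sign now +1
(29999/8539): 29999 mod 8539 = 4382, so (29999/8539) = (4382/8539)
factor out 2^1: 4382 = 2^1·2191; with 8539 mod 8 = 3, (2/8539) = -1; sign now -1; continue with (2191/8539)
flip (2191/8539) -> (8539/2191): both odd, 2191 mod 4 = 3, 8539 mod 4 = 3, so the flip contributes -1; sign now +1
(8539/2191): 8539 mod 2191 = 1966, so (8539/2191) = (1966/2191)
factor out 2^1: 1966 = 2^1·983; with 2191 mod 8 = 7, (2/2191) = +1; sign now +1; continue with (983/2191)
flip (983/2191) -> (2191/983): both odd, 983 mod 4 = 3, 2191 mod 4 = 3, so the flip contributes -1; sign now -1
(2191/983): 2191 mod 983 = 225, so (2191/983) = (225/983)
flip (225/983) -> (983/225): both odd, 225 mod 4 = 1, 983 mod 4 = 3, so the flip contributes +1; sign now -1
(983/225): 983 mod 225 = 83, so (983/225) = (83/225)
flip (83/225) -> (225/83): both odd, 83 mod 4 = 3, 225 mod 4 = 1, so the flip contributes +1; sign now -1
(225/83): 225 mod 83 = 59, so (225/83) = (59/83)
flip (59/83) -> (83/59): both odd, 59 mod 4 = 3, 83 mod 4 = 3, so the flip contributes -1; sign now +1
(83/59): 83 mod 59 = 24, so (83/59) = (24/59)
factor out 2^3: 24 = 2^3·3; with 59 mod 8 = 3, (2/59) = -1; sign now -1; continue with (3/59)
flip (3/59) -> (59/3): both odd, 3 mod 4 = 3, 59 mod 4 = 3, so the flip contributes -1; sign now +1
(59/3): 59 mod 3 = 2, so (59/3) = (2/3)
factor out 2^1: 2 = 2^1·1; with 3 mod 8 = 3, (2/3) = -1; sign now -1; continue with (1/3)
reached (1/3) = 1, so the symbol is -1

-1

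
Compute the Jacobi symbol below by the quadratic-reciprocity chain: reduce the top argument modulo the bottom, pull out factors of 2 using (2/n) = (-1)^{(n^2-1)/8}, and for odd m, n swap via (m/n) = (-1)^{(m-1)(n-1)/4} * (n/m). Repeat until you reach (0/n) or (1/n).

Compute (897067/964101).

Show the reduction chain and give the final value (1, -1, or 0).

reciprocity: (897067/964101) = +1·(964101/897067) since 897067 mod 4 = 3, 964101 mod 4 = 1; sign now +1
(964101/897067) = (67034/897067)   [reduce mod 897067]
67034 = 2^1·33517; (2/897067) = -1 since 897067 mod 8 = 3, so (67034/897067) = (-1)^1·(33517/897067); sign now -1
reciprocity: (33517/897067) = +1·(897067/33517) since 33517 mod 4 = 1, 897067 mod 4 = 3; sign now -1
(897067/33517) = (25625/33517)   [reduce mod 33517]
reciprocity: (25625/33517) = +1·(33517/25625) since 25625 mod 4 = 1, 33517 mod 4 = 1; sign now -1
(33517/25625) = (7892/25625)   [reduce mod 25625]
7892 = 2^2·1973; (2/25625) = +1 since 25625 mod 8 = 1, so (7892/25625) = (+1)^2·(1973/25625); sign now -1
reciprocity: (1973/25625) = +1·(25625/1973) since 1973 mod 4 = 1, 25625 mod 4 = 1; sign now -1
(25625/1973) = (1949/1973)   [reduce mod 1973]
reciprocity: (1949/1973) = +1·(1973/1949) since 1949 mod 4 = 1, 1973 mod 4 = 1; sign now -1
(1973/1949) = (24/1949)   [reduce mod 1949]
24 = 2^3·3; (2/1949) = -1 since 1949 mod 8 = 5, so (24/1949) = (-1)^3·(3/1949); sign now +1
reciprocity: (3/1949) = +1·(1949/3) since 3 mod 4 = 3, 1949 mod 4 = 1; sign now +1
(1949/3) = (2/3)   [reduce mod 3]
2 = 2^1·1; (2/3) = -1 since 3 mod 8 = 3, so (2/3) = (-1)^1·(1/3); sign now -1
(1/3) = 1; final value = sign = -1

-1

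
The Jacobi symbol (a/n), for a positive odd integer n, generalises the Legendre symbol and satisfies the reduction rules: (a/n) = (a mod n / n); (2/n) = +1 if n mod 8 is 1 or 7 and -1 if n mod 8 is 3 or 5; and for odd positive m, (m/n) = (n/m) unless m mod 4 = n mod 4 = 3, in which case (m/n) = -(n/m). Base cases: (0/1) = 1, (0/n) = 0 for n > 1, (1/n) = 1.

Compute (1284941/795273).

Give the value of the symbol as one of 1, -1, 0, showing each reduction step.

-1

(1284941/795273) = (489668/795273)   [reduce mod 795273]
489668 = 2^2·122417; (2/795273) = +1 since 795273 mod 8 = 1, so (489668/795273) = (+1)^2·(122417/795273); sign now +1
reciprocity: (122417/795273) = +1·(795273/122417) since 122417 mod 4 = 1, 795273 mod 4 = 1; sign now +1
(795273/122417) = (60771/122417)   [reduce mod 122417]
reciprocity: (60771/122417) = +1·(122417/60771) since 60771 mod 4 = 3, 122417 mod 4 = 1; sign now +1
(122417/60771) = (875/60771)   [reduce mod 60771]
reciprocity: (875/60771) = -1·(60771/875) since 875 mod 4 = 3, 60771 mod 4 = 3; sign now -1
(60771/875) = (396/875)   [reduce mod 875]
396 = 2^2·99; (2/875) = -1 since 875 mod 8 = 3, so (396/875) = (-1)^2·(99/875); sign now -1
reciprocity: (99/875) = -1·(875/99) since 99 mod 4 = 3, 875 mod 4 = 3; sign now +1
(875/99) = (83/99)   [reduce mod 99]
reciprocity: (83/99) = -1·(99/83) since 83 mod 4 = 3, 99 mod 4 = 3; sign now -1
(99/83) = (16/83)   [reduce mod 83]
16 = 2^4·1; (2/83) = -1 since 83 mod 8 = 3, so (16/83) = (-1)^4·(1/83); sign now -1
(1/83) = 1; final value = sign = -1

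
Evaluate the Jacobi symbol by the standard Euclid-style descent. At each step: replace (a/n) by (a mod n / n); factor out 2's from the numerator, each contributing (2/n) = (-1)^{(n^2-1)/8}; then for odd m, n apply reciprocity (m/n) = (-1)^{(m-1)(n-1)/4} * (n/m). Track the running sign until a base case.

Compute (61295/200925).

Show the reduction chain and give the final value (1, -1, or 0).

flip (61295/200925) -> (200925/61295): both odd, 61295 mod 4 = 3, 200925 mod 4 = 1, so the flip contributes +1; sign now +1
(200925/61295): 200925 mod 61295 = 17040, so (200925/61295) = (17040/61295)
factor out 2^4: 17040 = 2^4·1065; with 61295 mod 8 = 7, (2/61295) = +1; sign now +1; continue with (1065/61295)
flip (1065/61295) -> (61295/1065): both odd, 1065 mod 4 = 1, 61295 mod 4 = 3, so the flip contributes +1; sign now +1
(61295/1065): 61295 mod 1065 = 590, so (61295/1065) = (590/1065)
factor out 2^1: 590 = 2^1·295; with 1065 mod 8 = 1, (2/1065) = +1; sign now +1; continue with (295/1065)
flip (295/1065) -> (1065/295): both odd, 295 mod 4 = 3, 1065 mod 4 = 1, so the flip contributes +1; sign now +1
(1065/295): 1065 mod 295 = 180, so (1065/295) = (180/295)
factor out 2^2: 180 = 2^2·45; with 295 mod 8 = 7, (2/295) = +1; sign now +1; continue with (45/295)
flip (45/295) -> (295/45): both odd, 45 mod 4 = 1, 295 mod 4 = 3, so the flip contributes +1; sign now +1
(295/45): 295 mod 45 = 25, so (295/45) = (25/45)
flip (25/45) -> (45/25): both odd, 25 mod 4 = 1, 45 mod 4 = 1, so the flip contributes +1; sign now +1
(45/25): 45 mod 25 = 20, so (45/25) = (20/25)
factor out 2^2: 20 = 2^2·5; with 25 mod 8 = 1, (2/25) = +1; sign now +1; continue with (5/25)
flip (5/25) -> (25/5): both odd, 5 mod 4 = 1, 25 mod 4 = 1, so the flip contributes +1; sign now +1
(25/5): 25 mod 5 = 0, so (25/5) = (0/5)
reached (0/5); gcd(a, n) > 1, so (0/5) = 0 and the symbol is 0

0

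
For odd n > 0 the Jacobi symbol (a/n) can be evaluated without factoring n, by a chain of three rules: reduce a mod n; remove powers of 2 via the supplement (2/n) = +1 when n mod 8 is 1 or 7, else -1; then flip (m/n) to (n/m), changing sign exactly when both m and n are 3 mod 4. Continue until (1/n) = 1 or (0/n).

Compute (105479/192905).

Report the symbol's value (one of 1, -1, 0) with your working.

flip (105479/192905) -> (192905/105479): both odd, 105479 mod 4 = 3, 192905 mod 4 = 1, so the flip contributes +1; sign now +1
(192905/105479): 192905 mod 105479 = 87426, so (192905/105479) = (87426/105479)
factor out 2^1: 87426 = 2^1·43713; with 105479 mod 8 = 7, (2/105479) = +1; sign now +1; continue with (43713/105479)
flip (43713/105479) -> (105479/43713): both odd, 43713 mod 4 = 1, 105479 mod 4 = 3, so the flip contributes +1; sign now +1
(105479/43713): 105479 mod 43713 = 18053, so (105479/43713) = (18053/43713)
flip (18053/43713) -> (43713/18053): both odd, 18053 mod 4 = 1, 43713 mod 4 = 1, so the flip contributes +1; sign now +1
(43713/18053): 43713 mod 18053 = 7607, so (43713/18053) = (7607/18053)
flip (7607/18053) -> (18053/7607): both odd, 7607 mod 4 = 3, 18053 mod 4 = 1, so the flip contributes +1; sign now +1
(18053/7607): 18053 mod 7607 = 2839, so (18053/7607) = (2839/7607)
flip (2839/7607) -> (7607/2839): both odd, 2839 mod 4 = 3, 7607 mod 4 = 3, so the flip contributes -1; sign now -1
(7607/2839): 7607 mod 2839 = 1929, so (7607/2839) = (1929/2839)
flip (1929/2839) -> (2839/1929): both odd, 1929 mod 4 = 1, 2839 mod 4 = 3, so the flip contributes +1; sign now -1
(2839/1929): 2839 mod 1929 = 910, so (2839/1929) = (910/1929)
factor out 2^1: 910 = 2^1·455; with 1929 mod 8 = 1, (2/1929) = +1; sign now -1; continue with (455/1929)
flip (455/1929) -> (1929/455): both odd, 455 mod 4 = 3, 1929 mod 4 = 1, so the flip contributes +1; sign now -1
(1929/455): 1929 mod 455 = 109, so (1929/455) = (109/455)
flip (109/455) -> (455/109): both odd, 109 mod 4 = 1, 455 mod 4 = 3, so the flip contributes +1; sign now -1
(455/109): 455 mod 109 = 19, so (455/109) = (19/109)
flip (19/109) -> (109/19): both odd, 19 mod 4 = 3, 109 mod 4 = 1, so the flip contributes +1; sign now -1
(109/19): 109 mod 19 = 14, so (109/19) = (14/19)
factor out 2^1: 14 = 2^1·7; with 19 mod 8 = 3, (2/19) = -1; sign now +1; continue with (7/19)
flip (7/19) -> (19/7): both odd, 7 mod 4 = 3, 19 mod 4 = 3, so the flip contributes -1; sign now -1
(19/7): 19 mod 7 = 5, so (19/7) = (5/7)
flip (5/7) -> (7/5): both odd, 5 mod 4 = 1, 7 mod 4 = 3, so the flip contributes +1; sign now -1
(7/5): 7 mod 5 = 2, so (7/5) = (2/5)
factor out 2^1: 2 = 2^1·1; with 5 mod 8 = 5, (2/5) = -1; sign now +1; continue with (1/5)
reached (1/5) = 1, so the symbol is +1

1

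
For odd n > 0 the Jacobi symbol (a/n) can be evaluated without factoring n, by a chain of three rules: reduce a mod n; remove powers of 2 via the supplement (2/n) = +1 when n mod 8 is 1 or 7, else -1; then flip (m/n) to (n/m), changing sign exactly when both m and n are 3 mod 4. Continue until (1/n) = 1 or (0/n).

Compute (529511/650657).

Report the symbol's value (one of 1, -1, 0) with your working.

-1

flip (529511/650657) -> (650657/529511): both odd, 529511 mod 4 = 3, 650657 mod 4 = 1, so the flip contributes +1; sign now +1
(650657/529511): 650657 mod 529511 = 121146, so (650657/529511) = (121146/529511)
factor out 2^1: 121146 = 2^1·60573; with 529511 mod 8 = 7, (2/529511) = +1; sign now +1; continue with (60573/529511)
flip (60573/529511) -> (529511/60573): both odd, 60573 mod 4 = 1, 529511 mod 4 = 3, so the flip contributes +1; sign now +1
(529511/60573): 529511 mod 60573 = 44927, so (529511/60573) = (44927/60573)
flip (44927/60573) -> (60573/44927): both odd, 44927 mod 4 = 3, 60573 mod 4 = 1, so the flip contributes +1; sign now +1
(60573/44927): 60573 mod 44927 = 15646, so (60573/44927) = (15646/44927)
factor out 2^1: 15646 = 2^1·7823; with 44927 mod 8 = 7, (2/44927) = +1; sign now +1; continue with (7823/44927)
flip (7823/44927) -> (44927/7823): both odd, 7823 mod 4 = 3, 44927 mod 4 = 3, so the flip contributes -1; sign now -1
(44927/7823): 44927 mod 7823 = 5812, so (44927/7823) = (5812/7823)
factor out 2^2: 5812 = 2^2·1453; with 7823 mod 8 = 7, (2/7823) = +1; sign now -1; continue with (1453/7823)
flip (1453/7823) -> (7823/1453): both odd, 1453 mod 4 = 1, 7823 mod 4 = 3, so the flip contributes +1; sign now -1
(7823/1453): 7823 mod 1453 = 558, so (7823/1453) = (558/1453)
factor out 2^1: 558 = 2^1·279; with 1453 mod 8 = 5, (2/1453) = -1; sign now +1; continue with (279/1453)
flip (279/1453) -> (1453/279): both odd, 279 mod 4 = 3, 1453 mod 4 = 1, so the flip contributes +1; sign now +1
(1453/279): 1453 mod 279 = 58, so (1453/279) = (58/279)
factor out 2^1: 58 = 2^1·29; with 279 mod 8 = 7, (2/279) = +1; sign now +1; continue with (29/279)
flip (29/279) -> (279/29): both odd, 29 mod 4 = 1, 279 mod 4 = 3, so the flip contributes +1; sign now +1
(279/29): 279 mod 29 = 18, so (279/29) = (18/29)
factor out 2^1: 18 = 2^1·9; with 29 mod 8 = 5, (2/29) = -1; sign now -1; continue with (9/29)
flip (9/29) -> (29/9): both odd, 9 mod 4 = 1, 29 mod 4 = 1, so the flip contributes +1; sign now -1
(29/9): 29 mod 9 = 2, so (29/9) = (2/9)
factor out 2^1: 2 = 2^1·1; with 9 mod 8 = 1, (2/9) = +1; sign now -1; continue with (1/9)
reached (1/9) = 1, so the symbol is -1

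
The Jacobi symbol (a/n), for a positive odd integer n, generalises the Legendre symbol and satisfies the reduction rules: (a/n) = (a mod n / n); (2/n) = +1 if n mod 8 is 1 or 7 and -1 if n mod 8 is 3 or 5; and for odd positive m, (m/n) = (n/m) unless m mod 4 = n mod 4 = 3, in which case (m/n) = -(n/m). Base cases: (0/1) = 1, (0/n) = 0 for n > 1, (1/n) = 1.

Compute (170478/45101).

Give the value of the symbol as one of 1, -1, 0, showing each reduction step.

0

(170478/45101) = (35175/45101)   [reduce mod 45101]
reciprocity: (35175/45101) = +1·(45101/35175) since 35175 mod 4 = 3, 45101 mod 4 = 1; sign now +1
(45101/35175) = (9926/35175)   [reduce mod 35175]
9926 = 2^1·4963; (2/35175) = +1 since 35175 mod 8 = 7, so (9926/35175) = (+1)^1·(4963/35175); sign now +1
reciprocity: (4963/35175) = -1·(35175/4963) since 4963 mod 4 = 3, 35175 mod 4 = 3; sign now -1
(35175/4963) = (434/4963)   [reduce mod 4963]
434 = 2^1·217; (2/4963) = -1 since 4963 mod 8 = 3, so (434/4963) = (-1)^1·(217/4963); sign now +1
reciprocity: (217/4963) = +1·(4963/217) since 217 mod 4 = 1, 4963 mod 4 = 3; sign now +1
(4963/217) = (189/217)   [reduce mod 217]
reciprocity: (189/217) = +1·(217/189) since 189 mod 4 = 1, 217 mod 4 = 1; sign now +1
(217/189) = (28/189)   [reduce mod 189]
28 = 2^2·7; (2/189) = -1 since 189 mod 8 = 5, so (28/189) = (-1)^2·(7/189); sign now +1
reciprocity: (7/189) = +1·(189/7) since 7 mod 4 = 3, 189 mod 4 = 1; sign now +1
(189/7) = (0/7)   [reduce mod 7]
(0/7) = 0   [gcd(a, n) > 1]; final value = 0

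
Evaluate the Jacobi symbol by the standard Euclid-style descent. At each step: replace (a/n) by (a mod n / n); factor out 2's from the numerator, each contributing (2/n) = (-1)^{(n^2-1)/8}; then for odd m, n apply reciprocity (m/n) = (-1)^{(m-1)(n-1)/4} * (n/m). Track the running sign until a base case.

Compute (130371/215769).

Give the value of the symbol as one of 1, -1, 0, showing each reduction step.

flip (130371/215769) -> (215769/130371): both odd, 130371 mod 4 = 3, 215769 mod 4 = 1, so the flip contributes +1; sign now +1
(215769/130371): 215769 mod 130371 = 85398, so (215769/130371) = (85398/130371)
factor out 2^1: 85398 = 2^1·42699; with 130371 mod 8 = 3, (2/130371) = -1; sign now -1; continue with (42699/130371)
flip (42699/130371) -> (130371/42699): both odd, 42699 mod 4 = 3, 130371 mod 4 = 3, so the flip contributes -1; sign now +1
(130371/42699): 130371 mod 42699 = 2274, so (130371/42699) = (2274/42699)
factor out 2^1: 2274 = 2^1·1137; with 42699 mod 8 = 3, (2/42699) = -1; sign now -1; continue with (1137/42699)
flip (1137/42699) -> (42699/1137): both odd, 1137 mod 4 = 1, 42699 mod 4 = 3, so the flip contributes +1; sign now -1
(42699/1137): 42699 mod 1137 = 630, so (42699/1137) = (630/1137)
factor out 2^1: 630 = 2^1·315; with 1137 mod 8 = 1, (2/1137) = +1; sign now -1; continue with (315/1137)
flip (315/1137) -> (1137/315): both odd, 315 mod 4 = 3, 1137 mod 4 = 1, so the flip contributes +1; sign now -1
(1137/315): 1137 mod 315 = 192, so (1137/315) = (192/315)
factor out 2^6: 192 = 2^6·3; with 315 mod 8 = 3, (2/315) = -1; sign now -1; continue with (3/315)
flip (3/315) -> (315/3): both odd, 3 mod 4 = 3, 315 mod 4 = 3, so the flip contributes -1; sign now +1
(315/3): 315 mod 3 = 0, so (315/3) = (0/3)
reached (0/3); gcd(a, n) > 1, so (0/3) = 0 and the symbol is 0

0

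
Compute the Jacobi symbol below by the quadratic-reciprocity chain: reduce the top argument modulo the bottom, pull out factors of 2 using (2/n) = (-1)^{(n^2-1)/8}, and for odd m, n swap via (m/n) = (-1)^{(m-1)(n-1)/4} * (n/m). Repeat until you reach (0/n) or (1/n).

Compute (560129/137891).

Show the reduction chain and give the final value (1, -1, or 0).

(560129/137891) = (8565/137891)   [reduce mod 137891]
reciprocity: (8565/137891) = +1·(137891/8565) since 8565 mod 4 = 1, 137891 mod 4 = 3; sign now +1
(137891/8565) = (851/8565)   [reduce mod 8565]
reciprocity: (851/8565) = +1·(8565/851) since 851 mod 4 = 3, 8565 mod 4 = 1; sign now +1
(8565/851) = (55/851)   [reduce mod 851]
reciprocity: (55/851) = -1·(851/55) since 55 mod 4 = 3, 851 mod 4 = 3; sign now -1
(851/55) = (26/55)   [reduce mod 55]
26 = 2^1·13; (2/55) = +1 since 55 mod 8 = 7, so (26/55) = (+1)^1·(13/55); sign now -1
reciprocity: (13/55) = +1·(55/13) since 13 mod 4 = 1, 55 mod 4 = 3; sign now -1
(55/13) = (3/13)   [reduce mod 13]
reciprocity: (3/13) = +1·(13/3) since 3 mod 4 = 3, 13 mod 4 = 1; sign now -1
(13/3) = (1/3)   [reduce mod 3]
(1/3) = 1; final value = sign = -1

-1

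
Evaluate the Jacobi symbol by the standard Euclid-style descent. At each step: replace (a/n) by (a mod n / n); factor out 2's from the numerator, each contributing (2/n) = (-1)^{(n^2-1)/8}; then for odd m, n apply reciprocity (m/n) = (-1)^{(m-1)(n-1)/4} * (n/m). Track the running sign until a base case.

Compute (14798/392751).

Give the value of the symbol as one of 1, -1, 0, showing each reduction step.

14798 = 2^1·7399; (2/392751) = +1 since 392751 mod 8 = 7, so (14798/392751) = (+1)^1·(7399/392751); sign now +1
reciprocity: (7399/392751) = -1·(392751/7399) since 7399 mod 4 = 3, 392751 mod 4 = 3; sign now -1
(392751/7399) = (604/7399)   [reduce mod 7399]
604 = 2^2·151; (2/7399) = +1 since 7399 mod 8 = 7, so (604/7399) = (+1)^2·(151/7399); sign now -1
reciprocity: (151/7399) = -1·(7399/151) since 151 mod 4 = 3, 7399 mod 4 = 3; sign now +1
(7399/151) = (0/151)   [reduce mod 151]
(0/151) = 0   [gcd(a, n) > 1]; final value = 0

0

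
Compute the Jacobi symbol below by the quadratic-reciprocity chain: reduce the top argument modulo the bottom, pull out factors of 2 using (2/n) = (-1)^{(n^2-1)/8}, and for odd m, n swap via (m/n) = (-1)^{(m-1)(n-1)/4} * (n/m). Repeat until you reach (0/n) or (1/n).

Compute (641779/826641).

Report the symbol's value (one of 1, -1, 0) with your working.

flip (641779/826641) -> (826641/641779): both odd, 641779 mod 4 = 3, 826641 mod 4 = 1, so the flip contributes +1; sign now +1
(826641/641779): 826641 mod 641779 = 184862, so (826641/641779) = (184862/641779)
factor out 2^1: 184862 = 2^1·92431; with 641779 mod 8 = 3, (2/641779) = -1; sign now -1; continue with (92431/641779)
flip (92431/641779) -> (641779/92431): both odd, 92431 mod 4 = 3, 641779 mod 4 = 3, so the flip contributes -1; sign now +1
(641779/92431): 641779 mod 92431 = 87193, so (641779/92431) = (87193/92431)
flip (87193/92431) -> (92431/87193): both odd, 87193 mod 4 = 1, 92431 mod 4 = 3, so the flip contributes +1; sign now +1
(92431/87193): 92431 mod 87193 = 5238, so (92431/87193) = (5238/87193)
factor out 2^1: 5238 = 2^1·2619; with 87193 mod 8 = 1, (2/87193) = +1; sign now +1; continue with (2619/87193)
flip (2619/87193) -> (87193/2619): both odd, 2619 mod 4 = 3, 87193 mod 4 = 1, so the flip contributes +1; sign now +1
(87193/2619): 87193 mod 2619 = 766, so (87193/2619) = (766/2619)
factor out 2^1: 766 = 2^1·383; with 2619 mod 8 = 3, (2/2619) = -1; sign now -1; continue with (383/2619)
flip (383/2619) -> (2619/383): both odd, 383 mod 4 = 3, 2619 mod 4 = 3, so the flip contributes -1; sign now +1
(2619/383): 2619 mod 383 = 321, so (2619/383) = (321/383)
flip (321/383) -> (383/321): both odd, 321 mod 4 = 1, 383 mod 4 = 3, so the flip contributes +1; sign now +1
(383/321): 383 mod 321 = 62, so (383/321) = (62/321)
factor out 2^1: 62 = 2^1·31; with 321 mod 8 = 1, (2/321) = +1; sign now +1; continue with (31/321)
flip (31/321) -> (321/31): both odd, 31 mod 4 = 3, 321 mod 4 = 1, so the flip contributes +1; sign now +1
(321/31): 321 mod 31 = 11, so (321/31) = (11/31)
flip (11/31) -> (31/11): both odd, 11 mod 4 = 3, 31 mod 4 = 3, so the flip contributes -1; sign now -1
(31/11): 31 mod 11 = 9, so (31/11) = (9/11)
flip (9/11) -> (11/9): both odd, 9 mod 4 = 1, 11 mod 4 = 3, so the flip contributes +1; sign now -1
(11/9): 11 mod 9 = 2, so (11/9) = (2/9)
factor out 2^1: 2 = 2^1·1; with 9 mod 8 = 1, (2/9) = +1; sign now -1; continue with (1/9)
reached (1/9) = 1, so the symbol is -1

-1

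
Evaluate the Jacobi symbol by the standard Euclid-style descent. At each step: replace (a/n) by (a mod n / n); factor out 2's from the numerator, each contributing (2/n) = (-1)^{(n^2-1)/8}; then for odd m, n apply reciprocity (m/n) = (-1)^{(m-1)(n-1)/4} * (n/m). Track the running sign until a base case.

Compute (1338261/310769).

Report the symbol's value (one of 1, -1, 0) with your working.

-1

(1338261/310769) = (95185/310769)   [reduce mod 310769]
reciprocity: (95185/310769) = +1·(310769/95185) since 95185 mod 4 = 1, 310769 mod 4 = 1; sign now +1
(310769/95185) = (25214/95185)   [reduce mod 95185]
25214 = 2^1·12607; (2/95185) = +1 since 95185 mod 8 = 1, so (25214/95185) = (+1)^1·(12607/95185); sign now +1
reciprocity: (12607/95185) = +1·(95185/12607) since 12607 mod 4 = 3, 95185 mod 4 = 1; sign now +1
(95185/12607) = (6936/12607)   [reduce mod 12607]
6936 = 2^3·867; (2/12607) = +1 since 12607 mod 8 = 7, so (6936/12607) = (+1)^3·(867/12607); sign now +1
reciprocity: (867/12607) = -1·(12607/867) since 867 mod 4 = 3, 12607 mod 4 = 3; sign now -1
(12607/867) = (469/867)   [reduce mod 867]
reciprocity: (469/867) = +1·(867/469) since 469 mod 4 = 1, 867 mod 4 = 3; sign now -1
(867/469) = (398/469)   [reduce mod 469]
398 = 2^1·199; (2/469) = -1 since 469 mod 8 = 5, so (398/469) = (-1)^1·(199/469); sign now +1
reciprocity: (199/469) = +1·(469/199) since 199 mod 4 = 3, 469 mod 4 = 1; sign now +1
(469/199) = (71/199)   [reduce mod 199]
reciprocity: (71/199) = -1·(199/71) since 71 mod 4 = 3, 199 mod 4 = 3; sign now -1
(199/71) = (57/71)   [reduce mod 71]
reciprocity: (57/71) = +1·(71/57) since 57 mod 4 = 1, 71 mod 4 = 3; sign now -1
(71/57) = (14/57)   [reduce mod 57]
14 = 2^1·7; (2/57) = +1 since 57 mod 8 = 1, so (14/57) = (+1)^1·(7/57); sign now -1
reciprocity: (7/57) = +1·(57/7) since 7 mod 4 = 3, 57 mod 4 = 1; sign now -1
(57/7) = (1/7)   [reduce mod 7]
(1/7) = 1; final value = sign = -1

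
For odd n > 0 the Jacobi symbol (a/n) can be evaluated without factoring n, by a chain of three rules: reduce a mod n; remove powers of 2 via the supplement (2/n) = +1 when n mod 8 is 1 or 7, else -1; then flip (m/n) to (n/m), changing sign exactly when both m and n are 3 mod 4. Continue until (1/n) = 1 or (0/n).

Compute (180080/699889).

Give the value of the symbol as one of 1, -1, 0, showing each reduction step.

1

factor out 2^4: 180080 = 2^4·11255; with 699889 mod 8 = 1, (2/699889) = +1; sign now +1; continue with (11255/699889)
flip (11255/699889) -> (699889/11255): both odd, 11255 mod 4 = 3, 699889 mod 4 = 1, so the flip contributes +1; sign now +1
(699889/11255): 699889 mod 11255 = 2079, so (699889/11255) = (2079/11255)
flip (2079/11255) -> (11255/2079): both odd, 2079 mod 4 = 3, 11255 mod 4 = 3, so the flip contributes -1; sign now -1
(11255/2079): 11255 mod 2079 = 860, so (11255/2079) = (860/2079)
factor out 2^2: 860 = 2^2·215; with 2079 mod 8 = 7, (2/2079) = +1; sign now -1; continue with (215/2079)
flip (215/2079) -> (2079/215): both odd, 215 mod 4 = 3, 2079 mod 4 = 3, so the flip contributes -1; sign now +1
(2079/215): 2079 mod 215 = 144, so (2079/215) = (144/215)
factor out 2^4: 144 = 2^4·9; with 215 mod 8 = 7, (2/215) = +1; sign now +1; continue with (9/215)
flip (9/215) -> (215/9): both odd, 9 mod 4 = 1, 215 mod 4 = 3, so the flip contributes +1; sign now +1
(215/9): 215 mod 9 = 8, so (215/9) = (8/9)
factor out 2^3: 8 = 2^3·1; with 9 mod 8 = 1, (2/9) = +1; sign now +1; continue with (1/9)
reached (1/9) = 1, so the symbol is +1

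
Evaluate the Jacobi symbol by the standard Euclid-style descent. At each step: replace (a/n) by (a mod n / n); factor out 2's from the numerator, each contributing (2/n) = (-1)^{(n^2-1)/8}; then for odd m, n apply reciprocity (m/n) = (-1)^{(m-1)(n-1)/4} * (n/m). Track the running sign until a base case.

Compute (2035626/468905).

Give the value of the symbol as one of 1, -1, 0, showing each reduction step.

1

(2035626/468905): 2035626 mod 468905 = 160006, so (2035626/468905) = (160006/468905)
factor out 2^1: 160006 = 2^1·80003; with 468905 mod 8 = 1, (2/468905) = +1; sign now +1; continue with (80003/468905)
flip (80003/468905) -> (468905/80003): both odd, 80003 mod 4 = 3, 468905 mod 4 = 1, so the flip contributes +1; sign now +1
(468905/80003): 468905 mod 80003 = 68890, so (468905/80003) = (68890/80003)
factor out 2^1: 68890 = 2^1·34445; with 80003 mod 8 = 3, (2/80003) = -1; sign now -1; continue with (34445/80003)
flip (34445/80003) -> (80003/34445): both odd, 34445 mod 4 = 1, 80003 mod 4 = 3, so the flip contributes +1; sign now -1
(80003/34445): 80003 mod 34445 = 11113, so (80003/34445) = (11113/34445)
flip (11113/34445) -> (34445/11113): both odd, 11113 mod 4 = 1, 34445 mod 4 = 1, so the flip contributes +1; sign now -1
(34445/11113): 34445 mod 11113 = 1106, so (34445/11113) = (1106/11113)
factor out 2^1: 1106 = 2^1·553; with 11113 mod 8 = 1, (2/11113) = +1; sign now -1; continue with (553/11113)
flip (553/11113) -> (11113/553): both odd, 553 mod 4 = 1, 11113 mod 4 = 1, so the flip contributes +1; sign now -1
(11113/553): 11113 mod 553 = 53, so (11113/553) = (53/553)
flip (53/553) -> (553/53): both odd, 53 mod 4 = 1, 553 mod 4 = 1, so the flip contributes +1; sign now -1
(553/53): 553 mod 53 = 23, so (553/53) = (23/53)
flip (23/53) -> (53/23): both odd, 23 mod 4 = 3, 53 mod 4 = 1, so the flip contributes +1; sign now -1
(53/23): 53 mod 23 = 7, so (53/23) = (7/23)
flip (7/23) -> (23/7): both odd, 7 mod 4 = 3, 23 mod 4 = 3, so the flip contributes -1; sign now +1
(23/7): 23 mod 7 = 2, so (23/7) = (2/7)
factor out 2^1: 2 = 2^1·1; with 7 mod 8 = 7, (2/7) = +1; sign now +1; continue with (1/7)
reached (1/7) = 1, so the symbol is +1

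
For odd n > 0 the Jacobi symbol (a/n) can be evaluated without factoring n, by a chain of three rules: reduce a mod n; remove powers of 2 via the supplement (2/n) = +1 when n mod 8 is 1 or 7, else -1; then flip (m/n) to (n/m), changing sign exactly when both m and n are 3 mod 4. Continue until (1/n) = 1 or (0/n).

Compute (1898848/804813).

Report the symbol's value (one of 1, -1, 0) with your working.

(1898848/804813) = (289222/804813)   [reduce mod 804813]
289222 = 2^1·144611; (2/804813) = -1 since 804813 mod 8 = 5, so (289222/804813) = (-1)^1·(144611/804813); sign now -1
reciprocity: (144611/804813) = +1·(804813/144611) since 144611 mod 4 = 3, 804813 mod 4 = 1; sign now -1
(804813/144611) = (81758/144611)   [reduce mod 144611]
81758 = 2^1·40879; (2/144611) = -1 since 144611 mod 8 = 3, so (81758/144611) = (-1)^1·(40879/144611); sign now +1
reciprocity: (40879/144611) = -1·(144611/40879) since 40879 mod 4 = 3, 144611 mod 4 = 3; sign now -1
(144611/40879) = (21974/40879)   [reduce mod 40879]
21974 = 2^1·10987; (2/40879) = +1 since 40879 mod 8 = 7, so (21974/40879) = (+1)^1·(10987/40879); sign now -1
reciprocity: (10987/40879) = -1·(40879/10987) since 10987 mod 4 = 3, 40879 mod 4 = 3; sign now +1
(40879/10987) = (7918/10987)   [reduce mod 10987]
7918 = 2^1·3959; (2/10987) = -1 since 10987 mod 8 = 3, so (7918/10987) = (-1)^1·(3959/10987); sign now -1
reciprocity: (3959/10987) = -1·(10987/3959) since 3959 mod 4 = 3, 10987 mod 4 = 3; sign now +1
(10987/3959) = (3069/3959)   [reduce mod 3959]
reciprocity: (3069/3959) = +1·(3959/3069) since 3069 mod 4 = 1, 3959 mod 4 = 3; sign now +1
(3959/3069) = (890/3069)   [reduce mod 3069]
890 = 2^1·445; (2/3069) = -1 since 3069 mod 8 = 5, so (890/3069) = (-1)^1·(445/3069); sign now -1
reciprocity: (445/3069) = +1·(3069/445) since 445 mod 4 = 1, 3069 mod 4 = 1; sign now -1
(3069/445) = (399/445)   [reduce mod 445]
reciprocity: (399/445) = +1·(445/399) since 399 mod 4 = 3, 445 mod 4 = 1; sign now -1
(445/399) = (46/399)   [reduce mod 399]
46 = 2^1·23; (2/399) = +1 since 399 mod 8 = 7, so (46/399) = (+1)^1·(23/399); sign now -1
reciprocity: (23/399) = -1·(399/23) since 23 mod 4 = 3, 399 mod 4 = 3; sign now +1
(399/23) = (8/23)   [reduce mod 23]
8 = 2^3·1; (2/23) = +1 since 23 mod 8 = 7, so (8/23) = (+1)^3·(1/23); sign now +1
(1/23) = 1; final value = sign = +1

1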